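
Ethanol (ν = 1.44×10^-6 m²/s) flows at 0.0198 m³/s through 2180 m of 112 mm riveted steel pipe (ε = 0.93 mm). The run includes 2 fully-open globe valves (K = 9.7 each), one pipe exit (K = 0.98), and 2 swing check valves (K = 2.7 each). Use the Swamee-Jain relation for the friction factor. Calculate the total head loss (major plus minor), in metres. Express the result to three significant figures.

V = 4Q/(πD²) = 2.010 m/s; V²/2g = 0.2059 m
Re = 1.56×10^5, ε/D = 0.00830 → f = 0.03625 (Swamee-Jain)
Major: h_f = f(L/D)·V²/2g = 0.03625·19464·0.2059 = 145.3 m
Minor: ΣK = 25.8; h_m = ΣK·V²/2g = 5.307 m
Total H_L = 145.3 + 5.307 = 150.6 m

H_L ≈ 151 m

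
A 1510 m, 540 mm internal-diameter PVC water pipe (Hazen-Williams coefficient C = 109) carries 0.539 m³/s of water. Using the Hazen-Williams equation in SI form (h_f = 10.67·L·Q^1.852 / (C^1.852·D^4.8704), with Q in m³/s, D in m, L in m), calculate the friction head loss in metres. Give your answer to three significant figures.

h_f ≈ 17.4 m

h_f = 10.67·1510·0.539^1.852 / (109^1.852·0.540^4.8704) = 17.38 m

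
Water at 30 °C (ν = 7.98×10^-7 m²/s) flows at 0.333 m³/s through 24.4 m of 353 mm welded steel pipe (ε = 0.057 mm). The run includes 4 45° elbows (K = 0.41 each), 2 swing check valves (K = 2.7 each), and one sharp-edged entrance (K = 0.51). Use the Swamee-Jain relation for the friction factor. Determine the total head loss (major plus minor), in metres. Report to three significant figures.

H_L ≈ 5.03 m

V = 4Q/(πD²) = 3.403 m/s; V²/2g = 0.5901 m
Re = 1.51×10^6, ε/D = 1.61×10^-4 → f = 0.01400 (Swamee-Jain)
Major: h_f = f(L/D)·V²/2g = 0.01400·69.12·0.5901 = 0.5710 m
Minor: ΣK = 7.55; h_m = ΣK·V²/2g = 4.455 m
Total H_L = 0.5710 + 4.455 = 5.026 m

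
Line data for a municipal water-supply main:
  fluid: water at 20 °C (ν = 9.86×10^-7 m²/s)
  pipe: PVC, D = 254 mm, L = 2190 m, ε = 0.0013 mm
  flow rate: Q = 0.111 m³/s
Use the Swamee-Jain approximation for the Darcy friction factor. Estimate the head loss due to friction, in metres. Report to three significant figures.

h_f ≈ 27.2 m

V = 4Q/(πD²) = 4·0.111/(π·0.254²) = 2.191 m/s
Re = VD/ν = 2.191·0.254/9.86×10^-7 = 5.64×10^5 → turbulent
ε/D = 0.0013/254 = 5.12×10^-6
Swamee-Jain: f = 0.01290
h_f = f(L/D)V²/(2g) = 0.01290·(2190/0.254)·2.191²/(2·9.81) = 27.21 m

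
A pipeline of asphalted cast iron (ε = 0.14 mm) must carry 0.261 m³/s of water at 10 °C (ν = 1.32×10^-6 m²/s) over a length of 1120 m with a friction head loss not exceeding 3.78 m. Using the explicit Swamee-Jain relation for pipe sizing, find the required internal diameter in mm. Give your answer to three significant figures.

D ≈ 493 mm

Swamee-Jain (Type III): D = 0.66·[ε^1.25·(LQ²/(gh_f))^4.75 + ν·Q^9.4·(L/(gh_f))^5.2]^0.04
LQ²/(gh_f) = 2.057; L/(gh_f) = 30.20
Term 1 = ε^1.25·(…)^4.75 = 4.69×10^-4; Term 2 = ν·Q^9.4·(…)^5.2 = 2.15×10^-4
D = 0.66·(4.69×10^-4 + 2.15×10^-4)^0.04 = 0.4931 m = 493 mm
Check: V = 1.37 m/s, Re = 5.11×10^5, f = 0.01622, h_f = 3.51 m ≈ 3.78 m ✓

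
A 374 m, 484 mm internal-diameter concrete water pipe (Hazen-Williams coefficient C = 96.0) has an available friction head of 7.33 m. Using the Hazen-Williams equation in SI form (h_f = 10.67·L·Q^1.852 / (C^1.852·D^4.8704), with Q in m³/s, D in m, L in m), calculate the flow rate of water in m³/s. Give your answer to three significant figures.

Q ≈ 0.474 m³/s

Rearranging: Q = [h_f·C^1.852·D^4.8704 / (10.67·L)]^(1/1.852)
Q = [7.33·96.0^1.852·0.484^4.8704 / (10.67·374)]^0.540 = 0.4745 m³/s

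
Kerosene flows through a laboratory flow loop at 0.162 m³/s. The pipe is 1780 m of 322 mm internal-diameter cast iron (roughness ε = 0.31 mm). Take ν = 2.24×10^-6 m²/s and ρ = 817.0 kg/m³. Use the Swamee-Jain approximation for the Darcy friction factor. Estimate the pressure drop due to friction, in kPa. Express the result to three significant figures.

V = 4Q/(πD²) = 4·0.162/(π·0.322²) = 1.989 m/s
Re = VD/ν = 1.989·0.322/2.24×10^-6 = 2.86×10^5 → turbulent
ε/D = 0.31/322 = 9.63×10^-4
Swamee-Jain: f = 0.02064
h_f = f(L/D)V²/(2g) = 0.02064·(1780/0.322)·1.989²/(2·9.81) = 23.01 m
Δp = ρg·h_f = 817.0·9.81·23.01 = 184.4 kPa

Δp ≈ 184 kPa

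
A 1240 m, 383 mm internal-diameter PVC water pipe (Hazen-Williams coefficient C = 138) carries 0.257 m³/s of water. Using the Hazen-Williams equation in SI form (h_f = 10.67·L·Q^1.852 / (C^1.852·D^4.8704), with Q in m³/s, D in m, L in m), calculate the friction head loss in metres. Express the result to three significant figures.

h_f = 10.67·1240·0.257^1.852 / (138^1.852·0.383^4.8704) = 12.47 m

h_f ≈ 12.5 m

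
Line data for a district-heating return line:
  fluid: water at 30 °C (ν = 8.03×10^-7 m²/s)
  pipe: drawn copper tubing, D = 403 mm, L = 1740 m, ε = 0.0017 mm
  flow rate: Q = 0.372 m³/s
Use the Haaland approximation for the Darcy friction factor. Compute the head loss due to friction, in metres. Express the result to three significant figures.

h_f ≈ 20.5 m

V = 4Q/(πD²) = 4·0.372/(π·0.403²) = 2.916 m/s
Re = VD/ν = 2.916·0.403/8.03×10^-7 = 1.46×10^6 → turbulent
ε/D = 0.0017/403 = 4.22×10^-6
Haaland: f = 0.01097
h_f = f(L/D)V²/(2g) = 0.01097·(1740/0.403)·2.916²/(2·9.81) = 20.54 m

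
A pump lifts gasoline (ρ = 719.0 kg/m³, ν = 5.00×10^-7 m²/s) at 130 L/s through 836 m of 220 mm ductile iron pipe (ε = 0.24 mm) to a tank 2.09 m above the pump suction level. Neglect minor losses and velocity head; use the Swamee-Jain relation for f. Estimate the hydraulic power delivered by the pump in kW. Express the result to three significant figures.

P_hyd ≈ 44.1 kW

V = 4Q/(πD²) = 3.420 m/s; Re = 1.50×10^6; ε/D = 0.00109; f = 0.02032
h_f = f(L/D)V²/2g = 46.02 m
Total head H = z + h_f = 2.09 + 46.02 = 48.11 m
P_hyd = ρgQH = 719.0·9.81·0.130·48.11 = 44.12 kW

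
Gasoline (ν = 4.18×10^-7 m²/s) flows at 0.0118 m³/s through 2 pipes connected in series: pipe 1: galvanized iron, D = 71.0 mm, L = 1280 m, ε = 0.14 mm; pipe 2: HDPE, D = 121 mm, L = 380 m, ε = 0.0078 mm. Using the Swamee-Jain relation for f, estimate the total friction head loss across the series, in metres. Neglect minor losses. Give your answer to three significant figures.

H ≈ 197 m

Pipe 1: V = 2.980 m/s, Re = 5.06×10^5, ε/D = 0.00197, f = 0.02381, h_1 = f(L/D)V²/2g = 194.3 m
Pipe 2: V = 1.026 m/s, Re = 2.97×10^5, ε/D = 6.45×10^-5, f = 0.01511, h_2 = f(L/D)V²/2g = 2.547 m
Series → Q common, losses add: H = Σh = 196.9 m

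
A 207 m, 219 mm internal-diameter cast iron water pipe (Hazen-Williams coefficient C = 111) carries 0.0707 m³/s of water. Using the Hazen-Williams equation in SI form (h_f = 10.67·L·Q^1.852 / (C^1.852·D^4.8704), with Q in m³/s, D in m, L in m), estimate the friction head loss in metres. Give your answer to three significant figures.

h_f = 10.67·207·0.0707^1.852 / (111^1.852·0.219^4.8704) = 4.341 m

h_f ≈ 4.34 m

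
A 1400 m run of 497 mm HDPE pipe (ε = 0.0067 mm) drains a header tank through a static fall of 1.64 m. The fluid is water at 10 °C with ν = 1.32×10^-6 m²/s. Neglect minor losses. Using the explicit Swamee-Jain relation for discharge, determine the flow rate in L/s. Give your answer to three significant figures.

Q ≈ 173 L/s

Swamee-Jain (Type II): Q = -0.965·√(gD⁵h_f/L)·ln[ε/(3.7D) + √(3.17ν²L/(gD³h_f))]
√(gD⁵h_f/L) = √(9.81·0.497⁵·1.64/1400) = 0.01867
ε/(3.7D) = 3.64×10^-6; √(3.17ν²L/(gD³h_f)) = 6.26×10^-5
Q = -0.965·0.01867·ln(6.621×10^-5) = 0.1733 m³/s
Check: V = 0.894 m/s, Re = 3.36×10^5, f = 0.01424, h_f = 1.63 m ≈ 1.64 m ✓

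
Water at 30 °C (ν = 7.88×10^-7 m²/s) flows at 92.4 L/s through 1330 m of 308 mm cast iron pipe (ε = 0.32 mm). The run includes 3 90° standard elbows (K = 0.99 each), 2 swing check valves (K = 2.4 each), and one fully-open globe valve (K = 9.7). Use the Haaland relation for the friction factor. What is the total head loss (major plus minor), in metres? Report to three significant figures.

V = 4Q/(πD²) = 1.240 m/s; V²/2g = 0.07839 m
Re = 4.85×10^5, ε/D = 0.00104 → f = 0.02038 (Haaland)
Major: h_f = f(L/D)·V²/2g = 0.02038·4318·0.07839 = 6.900 m
Minor: ΣK = 17.5; h_m = ΣK·V²/2g = 1.369 m
Total H_L = 6.900 + 1.369 = 8.269 m

H_L ≈ 8.27 m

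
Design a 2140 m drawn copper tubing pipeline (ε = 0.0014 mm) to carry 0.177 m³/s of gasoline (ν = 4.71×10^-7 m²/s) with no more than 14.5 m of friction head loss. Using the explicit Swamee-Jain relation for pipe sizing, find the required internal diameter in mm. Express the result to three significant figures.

D ≈ 338 mm

Swamee-Jain (Type III): D = 0.66·[ε^1.25·(LQ²/(gh_f))^4.75 + ν·Q^9.4·(L/(gh_f))^5.2]^0.04
LQ²/(gh_f) = 0.4713; L/(gh_f) = 15.04
Term 1 = ε^1.25·(…)^4.75 = 1.35×10^-9; Term 2 = ν·Q^9.4·(…)^5.2 = 5.33×10^-8
D = 0.66·(1.35×10^-9 + 5.33×10^-8)^0.04 = 0.3381 m = 338 mm
Check: V = 1.97 m/s, Re = 1.42×10^6, f = 0.01109, h_f = 13.9 m ≈ 14.5 m ✓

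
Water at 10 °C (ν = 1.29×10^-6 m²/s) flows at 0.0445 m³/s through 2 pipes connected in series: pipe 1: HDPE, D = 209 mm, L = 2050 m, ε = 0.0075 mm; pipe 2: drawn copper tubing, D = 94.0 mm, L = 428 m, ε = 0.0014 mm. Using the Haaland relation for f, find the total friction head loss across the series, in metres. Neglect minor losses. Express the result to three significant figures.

H ≈ 141 m

Pipe 1: V = 1.297 m/s, Re = 2.10×10^5, ε/D = 3.59×10^-5, f = 0.01559, h_1 = f(L/D)V²/2g = 13.12 m
Pipe 2: V = 6.412 m/s, Re = 4.67×10^5, ε/D = 1.49×10^-5, f = 0.01339, h_2 = f(L/D)V²/2g = 127.7 m
Series → Q common, losses add: H = Σh = 140.9 m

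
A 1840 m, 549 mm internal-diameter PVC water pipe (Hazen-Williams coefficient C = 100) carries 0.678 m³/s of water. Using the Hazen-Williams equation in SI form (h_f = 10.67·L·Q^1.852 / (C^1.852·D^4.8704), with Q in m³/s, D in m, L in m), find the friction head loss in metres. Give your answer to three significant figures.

h_f ≈ 35.1 m

h_f = 10.67·1840·0.678^1.852 / (100^1.852·0.549^4.8704) = 35.06 m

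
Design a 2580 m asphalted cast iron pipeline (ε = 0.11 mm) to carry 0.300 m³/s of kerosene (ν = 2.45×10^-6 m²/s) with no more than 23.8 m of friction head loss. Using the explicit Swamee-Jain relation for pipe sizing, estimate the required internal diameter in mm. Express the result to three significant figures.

D ≈ 427 mm

Swamee-Jain (Type III): D = 0.66·[ε^1.25·(LQ²/(gh_f))^4.75 + ν·Q^9.4·(L/(gh_f))^5.2]^0.04
LQ²/(gh_f) = 0.9945; L/(gh_f) = 11.05
Term 1 = ε^1.25·(…)^4.75 = 1.10×10^-5; Term 2 = ν·Q^9.4·(…)^5.2 = 7.94×10^-6
D = 0.66·(1.10×10^-5 + 7.94×10^-6)^0.04 = 0.4272 m = 427 mm
Check: V = 2.09 m/s, Re = 3.65×10^5, f = 0.01645, h_f = 22.2 m ≈ 23.8 m ✓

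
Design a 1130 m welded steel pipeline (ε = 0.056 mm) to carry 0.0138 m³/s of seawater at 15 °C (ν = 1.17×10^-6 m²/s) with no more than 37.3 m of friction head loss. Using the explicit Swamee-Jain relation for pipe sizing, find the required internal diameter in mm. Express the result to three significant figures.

D ≈ 100 mm

Swamee-Jain (Type III): D = 0.66·[ε^1.25·(LQ²/(gh_f))^4.75 + ν·Q^9.4·(L/(gh_f))^5.2]^0.04
LQ²/(gh_f) = 5.881×10^-4; L/(gh_f) = 3.088
Term 1 = ε^1.25·(…)^4.75 = 2.19×10^-21; Term 2 = ν·Q^9.4·(…)^5.2 = 1.35×10^-21
D = 0.66·(2.19×10^-21 + 1.35×10^-21)^0.04 = 0.1003 m = 100 mm
Check: V = 1.75 m/s, Re = 1.50×10^5, f = 0.01976, h_f = 34.5 m ≈ 37.3 m ✓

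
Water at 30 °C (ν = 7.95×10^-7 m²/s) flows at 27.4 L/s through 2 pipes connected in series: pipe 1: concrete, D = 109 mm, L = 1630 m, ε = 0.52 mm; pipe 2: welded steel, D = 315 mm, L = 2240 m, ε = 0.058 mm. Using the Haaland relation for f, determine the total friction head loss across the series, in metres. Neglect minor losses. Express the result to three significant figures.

Pipe 1: V = 2.936 m/s, Re = 4.03×10^5, ε/D = 0.00477, f = 0.03022, h_1 = f(L/D)V²/2g = 198.6 m
Pipe 2: V = 0.3516 m/s, Re = 1.39×10^5, ε/D = 1.84×10^-4, f = 0.01768, h_2 = f(L/D)V²/2g = 0.7919 m
Series → Q common, losses add: H = Σh = 199.4 m

H ≈ 199 m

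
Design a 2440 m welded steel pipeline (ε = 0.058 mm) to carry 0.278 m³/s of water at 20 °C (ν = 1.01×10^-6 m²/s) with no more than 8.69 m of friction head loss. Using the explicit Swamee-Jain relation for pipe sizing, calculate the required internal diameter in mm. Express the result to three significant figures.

Swamee-Jain (Type III): D = 0.66·[ε^1.25·(LQ²/(gh_f))^4.75 + ν·Q^9.4·(L/(gh_f))^5.2]^0.04
LQ²/(gh_f) = 2.212; L/(gh_f) = 28.62
Term 1 = ε^1.25·(…)^4.75 = 2.20×10^-4; Term 2 = ν·Q^9.4·(…)^5.2 = 2.26×10^-4
D = 0.66·(2.20×10^-4 + 2.26×10^-4)^0.04 = 0.4847 m = 485 mm
Check: V = 1.51 m/s, Re = 7.23×10^5, f = 0.01416, h_f = 8.25 m ≈ 8.69 m ✓

D ≈ 485 mm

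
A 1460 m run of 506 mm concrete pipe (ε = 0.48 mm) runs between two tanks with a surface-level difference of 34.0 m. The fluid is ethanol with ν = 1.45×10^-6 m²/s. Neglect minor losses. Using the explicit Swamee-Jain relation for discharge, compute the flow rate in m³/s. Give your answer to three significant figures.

Q ≈ 0.690 m³/s

Swamee-Jain (Type II): Q = -0.965·√(gD⁵h_f/L)·ln[ε/(3.7D) + √(3.17ν²L/(gD³h_f))]
√(gD⁵h_f/L) = √(9.81·0.506⁵·34.0/1460) = 0.08705
ε/(3.7D) = 2.56×10^-4; √(3.17ν²L/(gD³h_f)) = 1.50×10^-5
Q = -0.965·0.08705·ln(2.714×10^-4) = 0.6898 m³/s
Check: V = 3.43 m/s, Re = 1.20×10^6, f = 0.01973, h_f = 34.2 m ≈ 34.0 m ✓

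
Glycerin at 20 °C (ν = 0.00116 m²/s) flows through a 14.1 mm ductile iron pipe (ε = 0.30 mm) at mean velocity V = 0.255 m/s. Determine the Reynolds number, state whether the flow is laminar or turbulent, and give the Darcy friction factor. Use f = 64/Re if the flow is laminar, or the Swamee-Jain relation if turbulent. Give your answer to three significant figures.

Re ≈ 3.10; laminar; f = 64/Re ≈ 20.6

Re = VD/ν = 0.2550·0.0141/0.00116 = 3.10
Re < 2300 → laminar → f = 64/Re = 20.65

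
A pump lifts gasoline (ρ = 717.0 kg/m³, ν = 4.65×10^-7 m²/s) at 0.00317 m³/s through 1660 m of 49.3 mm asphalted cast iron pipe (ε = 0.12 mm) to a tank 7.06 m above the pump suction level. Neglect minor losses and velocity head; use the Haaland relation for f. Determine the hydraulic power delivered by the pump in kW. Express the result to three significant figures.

P_hyd ≈ 2.85 kW

V = 4Q/(πD²) = 1.661 m/s; Re = 1.76×10^5; ε/D = 0.00243; f = 0.02552
h_f = f(L/D)V²/2g = 120.8 m
Total head H = z + h_f = 7.06 + 120.8 = 127.9 m
P_hyd = ρgQH = 717.0·9.81·0.00317·127.9 = 2.851 kW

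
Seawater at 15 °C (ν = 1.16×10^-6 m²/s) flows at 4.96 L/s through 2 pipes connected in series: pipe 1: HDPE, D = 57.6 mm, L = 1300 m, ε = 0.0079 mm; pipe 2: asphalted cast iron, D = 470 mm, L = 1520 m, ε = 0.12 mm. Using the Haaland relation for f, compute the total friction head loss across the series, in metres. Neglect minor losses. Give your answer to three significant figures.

Pipe 1: V = 1.903 m/s, Re = 9.45×10^4, ε/D = 1.37×10^-4, f = 0.01863, h_1 = f(L/D)V²/2g = 77.65 m
Pipe 2: V = 0.02859 m/s, Re = 1.16×10^4, ε/D = 2.55×10^-4, f = 0.02999, h_2 = f(L/D)V²/2g = 0.004041 m
Series → Q common, losses add: H = Σh = 77.65 m

H ≈ 77.7 m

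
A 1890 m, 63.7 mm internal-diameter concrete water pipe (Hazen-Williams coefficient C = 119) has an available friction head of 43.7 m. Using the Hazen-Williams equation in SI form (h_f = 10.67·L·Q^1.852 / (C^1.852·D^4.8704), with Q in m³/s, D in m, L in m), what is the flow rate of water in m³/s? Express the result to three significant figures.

Rearranging: Q = [h_f·C^1.852·D^4.8704 / (10.67·L)]^(1/1.852)
Q = [43.7·119^1.852·0.0637^4.8704 / (10.67·1890)]^0.540 = 0.003106 m³/s

Q ≈ 0.00311 m³/s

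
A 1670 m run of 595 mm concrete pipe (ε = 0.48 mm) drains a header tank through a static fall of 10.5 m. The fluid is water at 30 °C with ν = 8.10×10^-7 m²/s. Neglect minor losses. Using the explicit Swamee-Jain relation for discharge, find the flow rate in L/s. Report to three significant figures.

Q ≈ 548 L/s

Swamee-Jain (Type II): Q = -0.965·√(gD⁵h_f/L)·ln[ε/(3.7D) + √(3.17ν²L/(gD³h_f))]
√(gD⁵h_f/L) = √(9.81·0.595⁵·10.5/1670) = 0.06782
ε/(3.7D) = 2.18×10^-4; √(3.17ν²L/(gD³h_f)) = 1.27×10^-5
Q = -0.965·0.06782·ln(2.307×10^-4) = 0.5481 m³/s
Check: V = 1.97 m/s, Re = 1.45×10^6, f = 0.01897, h_f = 10.5 m ≈ 10.5 m ✓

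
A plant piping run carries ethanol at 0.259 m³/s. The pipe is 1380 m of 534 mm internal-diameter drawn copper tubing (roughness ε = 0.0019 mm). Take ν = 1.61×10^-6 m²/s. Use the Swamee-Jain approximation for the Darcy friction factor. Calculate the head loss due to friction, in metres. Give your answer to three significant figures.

h_f ≈ 2.43 m

V = 4Q/(πD²) = 4·0.259/(π·0.534²) = 1.156 m/s
Re = VD/ν = 1.156·0.534/1.61×10^-6 = 3.84×10^5 → turbulent
ε/D = 0.0019/534 = 3.56×10^-6
Swamee-Jain: f = 0.01378
h_f = f(L/D)V²/(2g) = 0.01378·(1380/0.534)·1.156²/(2·9.81) = 2.428 m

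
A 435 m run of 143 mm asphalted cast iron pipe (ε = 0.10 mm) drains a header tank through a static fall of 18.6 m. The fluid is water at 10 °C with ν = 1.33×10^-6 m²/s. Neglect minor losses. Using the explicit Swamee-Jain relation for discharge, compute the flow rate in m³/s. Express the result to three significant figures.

Q ≈ 0.0400 m³/s

Swamee-Jain (Type II): Q = -0.965·√(gD⁵h_f/L)·ln[ε/(3.7D) + √(3.17ν²L/(gD³h_f))]
√(gD⁵h_f/L) = √(9.81·0.143⁵·18.6/435) = 0.005008
ε/(3.7D) = 1.89×10^-4; √(3.17ν²L/(gD³h_f)) = 6.76×10^-5
Q = -0.965·0.005008·ln(2.566×10^-4) = 0.03996 m³/s
Check: V = 2.49 m/s, Re = 2.68×10^5, f = 0.01952, h_f = 18.7 m ≈ 18.6 m ✓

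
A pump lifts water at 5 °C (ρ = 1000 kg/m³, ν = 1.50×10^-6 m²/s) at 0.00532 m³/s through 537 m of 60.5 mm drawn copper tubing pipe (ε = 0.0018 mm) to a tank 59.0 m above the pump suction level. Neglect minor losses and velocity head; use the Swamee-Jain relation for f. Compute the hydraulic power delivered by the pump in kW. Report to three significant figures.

P_hyd ≈ 4.63 kW

V = 4Q/(πD²) = 1.851 m/s; Re = 7.46×10^4; ε/D = 2.98×10^-5; f = 0.01916
h_f = f(L/D)V²/2g = 29.68 m
Total head H = z + h_f = 59.0 + 29.68 = 88.68 m
P_hyd = ρgQH = 1000·9.81·0.00532·88.68 = 4.628 kW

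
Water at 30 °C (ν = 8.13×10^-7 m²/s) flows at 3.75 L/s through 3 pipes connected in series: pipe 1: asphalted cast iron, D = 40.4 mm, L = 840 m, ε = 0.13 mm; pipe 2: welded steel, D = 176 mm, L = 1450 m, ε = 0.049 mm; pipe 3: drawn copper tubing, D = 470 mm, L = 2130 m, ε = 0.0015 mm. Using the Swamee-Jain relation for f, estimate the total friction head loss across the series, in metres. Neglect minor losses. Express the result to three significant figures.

H ≈ 252 m

Pipe 1: V = 2.925 m/s, Re = 1.45×10^5, ε/D = 0.00322, f = 0.02777, h_1 = f(L/D)V²/2g = 251.9 m
Pipe 2: V = 0.1541 m/s, Re = 3.34×10^4, ε/D = 2.78×10^-4, f = 0.02367, h_2 = f(L/D)V²/2g = 0.2362 m
Pipe 3: V = 0.02161 m/s, Re = 1.25×10^4, ε/D = 3.19×10^-6, f = 0.02916, h_3 = f(L/D)V²/2g = 0.003147 m
Series → Q common, losses add: H = Σh = 252.1 m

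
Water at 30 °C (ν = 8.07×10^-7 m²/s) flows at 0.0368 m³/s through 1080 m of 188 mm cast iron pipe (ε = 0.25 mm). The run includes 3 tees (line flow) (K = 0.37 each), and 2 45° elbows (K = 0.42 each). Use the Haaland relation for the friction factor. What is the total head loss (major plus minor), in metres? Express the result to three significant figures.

H_L ≈ 11.4 m

V = 4Q/(πD²) = 1.326 m/s; V²/2g = 0.08957 m
Re = 3.09×10^5, ε/D = 0.00133 → f = 0.02180 (Haaland)
Major: h_f = f(L/D)·V²/2g = 0.02180·5745·0.08957 = 11.22 m
Minor: ΣK = 1.95; h_m = ΣK·V²/2g = 0.1747 m
Total H_L = 11.22 + 0.1747 = 11.39 m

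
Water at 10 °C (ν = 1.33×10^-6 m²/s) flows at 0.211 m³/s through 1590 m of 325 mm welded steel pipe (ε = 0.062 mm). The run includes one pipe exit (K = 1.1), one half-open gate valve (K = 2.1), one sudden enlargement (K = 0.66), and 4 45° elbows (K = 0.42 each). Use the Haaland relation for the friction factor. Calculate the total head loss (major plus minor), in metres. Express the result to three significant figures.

H_L ≈ 25.9 m

V = 4Q/(πD²) = 2.543 m/s; V²/2g = 0.3297 m
Re = 6.22×10^5, ε/D = 1.91×10^-4 → f = 0.01494 (Haaland)
Major: h_f = f(L/D)·V²/2g = 0.01494·4892·0.3297 = 24.10 m
Minor: ΣK = 5.54; h_m = ΣK·V²/2g = 1.827 m
Total H_L = 24.10 + 1.827 = 25.93 m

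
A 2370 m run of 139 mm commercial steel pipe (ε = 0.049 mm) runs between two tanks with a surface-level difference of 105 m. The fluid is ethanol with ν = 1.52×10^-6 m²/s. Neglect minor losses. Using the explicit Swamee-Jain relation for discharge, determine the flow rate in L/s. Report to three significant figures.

Swamee-Jain (Type II): Q = -0.965·√(gD⁵h_f/L)·ln[ε/(3.7D) + √(3.17ν²L/(gD³h_f))]
√(gD⁵h_f/L) = √(9.81·0.139⁵·105/2370) = 0.004749
ε/(3.7D) = 9.53×10^-5; √(3.17ν²L/(gD³h_f)) = 7.92×10^-5
Q = -0.965·0.004749·ln(1.745×10^-4) = 0.03966 m³/s
Check: V = 2.61 m/s, Re = 2.39×10^5, f = 0.01779, h_f = 106 m ≈ 105 m ✓

Q ≈ 39.7 L/s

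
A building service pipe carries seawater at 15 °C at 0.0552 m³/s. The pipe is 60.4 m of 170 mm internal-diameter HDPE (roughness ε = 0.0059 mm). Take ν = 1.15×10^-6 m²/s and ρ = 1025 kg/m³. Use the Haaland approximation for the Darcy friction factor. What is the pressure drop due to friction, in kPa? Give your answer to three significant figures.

Δp ≈ 15.3 kPa

V = 4Q/(πD²) = 4·0.0552/(π·0.170²) = 2.432 m/s
Re = VD/ν = 2.432·0.170/1.15×10^-6 = 3.60×10^5 → turbulent
ε/D = 0.0059/170 = 3.47×10^-5
Haaland: f = 0.01421
h_f = f(L/D)V²/(2g) = 0.01421·(60.4/0.170)·2.432²/(2·9.81) = 1.521 m
Δp = ρg·h_f = 1025·9.81·1.521 = 15.30 kPa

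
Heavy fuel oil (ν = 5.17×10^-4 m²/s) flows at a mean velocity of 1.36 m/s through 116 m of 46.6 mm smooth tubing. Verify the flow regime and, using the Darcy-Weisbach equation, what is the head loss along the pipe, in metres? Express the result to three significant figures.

h_f ≈ 123 m

Re = VD/ν = 1.36·0.04660/5.17×10^-4 = 123 → laminar (Re < 2300)
f = 64/Re = 0.5221
h_f = f(L/D)V²/(2g) = 0.5221·(116/0.04660)·1.36²/(2·9.81) = 122.5 m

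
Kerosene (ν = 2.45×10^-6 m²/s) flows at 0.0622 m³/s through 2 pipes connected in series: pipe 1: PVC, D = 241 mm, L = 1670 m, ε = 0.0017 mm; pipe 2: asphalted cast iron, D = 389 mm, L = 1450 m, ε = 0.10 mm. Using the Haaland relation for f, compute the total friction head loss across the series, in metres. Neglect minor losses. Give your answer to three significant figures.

Pipe 1: V = 1.364 m/s, Re = 1.34×10^5, ε/D = 7.05×10^-6, f = 0.01681, h_1 = f(L/D)V²/2g = 11.04 m
Pipe 2: V = 0.5234 m/s, Re = 8.31×10^4, ε/D = 2.57×10^-4, f = 0.01959, h_2 = f(L/D)V²/2g = 1.019 m
Series → Q common, losses add: H = Σh = 12.06 m

H ≈ 12.1 m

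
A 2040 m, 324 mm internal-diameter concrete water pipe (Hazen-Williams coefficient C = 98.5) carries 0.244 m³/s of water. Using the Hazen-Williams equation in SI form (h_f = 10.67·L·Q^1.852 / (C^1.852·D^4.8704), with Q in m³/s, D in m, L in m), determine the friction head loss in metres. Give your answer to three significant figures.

h_f ≈ 78.6 m

h_f = 10.67·2040·0.244^1.852 / (98.5^1.852·0.324^4.8704) = 78.57 m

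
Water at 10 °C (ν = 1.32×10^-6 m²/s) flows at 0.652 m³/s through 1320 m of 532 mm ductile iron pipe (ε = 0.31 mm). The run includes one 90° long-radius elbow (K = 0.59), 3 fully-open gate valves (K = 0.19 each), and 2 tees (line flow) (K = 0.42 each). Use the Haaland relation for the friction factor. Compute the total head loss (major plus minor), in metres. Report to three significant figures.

H_L ≈ 20.1 m

V = 4Q/(πD²) = 2.933 m/s; V²/2g = 0.4385 m
Re = 1.18×10^6, ε/D = 5.83×10^-4 → f = 0.01766 (Haaland)
Major: h_f = f(L/D)·V²/2g = 0.01766·2481·0.4385 = 19.21 m
Minor: ΣK = 2.00; h_m = ΣK·V²/2g = 0.8770 m
Total H_L = 19.21 + 0.8770 = 20.09 m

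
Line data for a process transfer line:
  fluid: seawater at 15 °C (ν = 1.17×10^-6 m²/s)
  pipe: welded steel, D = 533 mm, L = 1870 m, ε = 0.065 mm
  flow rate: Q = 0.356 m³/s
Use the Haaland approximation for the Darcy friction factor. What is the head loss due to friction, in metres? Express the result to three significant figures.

V = 4Q/(πD²) = 4·0.356/(π·0.533²) = 1.596 m/s
Re = VD/ν = 1.596·0.533/1.17×10^-6 = 7.27×10^5 → turbulent
ε/D = 0.065/533 = 1.22×10^-4
Haaland: f = 0.01399
h_f = f(L/D)V²/(2g) = 0.01399·(1870/0.533)·1.596²/(2·9.81) = 6.368 m

h_f ≈ 6.37 m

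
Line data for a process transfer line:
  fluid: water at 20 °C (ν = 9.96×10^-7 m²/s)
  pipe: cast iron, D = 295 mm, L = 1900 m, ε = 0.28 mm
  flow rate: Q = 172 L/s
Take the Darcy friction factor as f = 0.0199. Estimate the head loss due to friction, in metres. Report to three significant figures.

h_f ≈ 41.4 m

V = 4Q/(πD²) = 4·0.172/(π·0.295²) = 2.516 m/s
h_f = f(L/D)V²/(2g) = 0.01990·(1900/0.295)·2.516²/(2·9.81) = 41.37 m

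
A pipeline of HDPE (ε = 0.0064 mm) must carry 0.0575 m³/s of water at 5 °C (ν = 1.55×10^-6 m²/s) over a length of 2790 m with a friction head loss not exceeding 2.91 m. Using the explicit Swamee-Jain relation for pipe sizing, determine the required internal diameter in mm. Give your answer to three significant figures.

Swamee-Jain (Type III): D = 0.66·[ε^1.25·(LQ²/(gh_f))^4.75 + ν·Q^9.4·(L/(gh_f))^5.2]^0.04
LQ²/(gh_f) = 0.3231; L/(gh_f) = 97.73
Term 1 = ε^1.25·(…)^4.75 = 1.50×10^-9; Term 2 = ν·Q^9.4·(…)^5.2 = 7.58×10^-8
D = 0.66·(1.50×10^-9 + 7.58×10^-8)^0.04 = 0.3428 m = 343 mm
Check: V = 0.623 m/s, Re = 1.38×10^5, f = 0.01686, h_f = 2.71 m ≈ 2.91 m ✓

D ≈ 343 mm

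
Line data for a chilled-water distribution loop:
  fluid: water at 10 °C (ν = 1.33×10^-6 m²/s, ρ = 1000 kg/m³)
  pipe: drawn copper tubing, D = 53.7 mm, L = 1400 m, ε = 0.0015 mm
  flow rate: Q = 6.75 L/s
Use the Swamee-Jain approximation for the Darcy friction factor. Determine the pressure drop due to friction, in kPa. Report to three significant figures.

Δp ≈ 2010 kPa

V = 4Q/(πD²) = 4·0.00675/(π·0.0537²) = 2.980 m/s
Re = VD/ν = 2.980·0.0537/1.33×10^-6 = 1.20×10^5 → turbulent
ε/D = 0.0015/53.7 = 2.79×10^-5
Swamee-Jain: f = 0.01738
h_f = f(L/D)V²/(2g) = 0.01738·(1400/0.0537)·2.980²/(2·9.81) = 205.1 m
Δp = ρg·h_f = 1000·9.81·205.1 = 2012 kPa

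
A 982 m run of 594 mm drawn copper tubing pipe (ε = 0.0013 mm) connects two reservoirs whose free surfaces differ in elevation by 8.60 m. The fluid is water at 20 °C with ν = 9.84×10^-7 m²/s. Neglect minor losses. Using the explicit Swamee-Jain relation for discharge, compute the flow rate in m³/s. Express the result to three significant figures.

Swamee-Jain (Type II): Q = -0.965·√(gD⁵h_f/L)·ln[ε/(3.7D) + √(3.17ν²L/(gD³h_f))]
√(gD⁵h_f/L) = √(9.81·0.594⁵·8.60/982) = 0.07971
ε/(3.7D) = 5.92×10^-7; √(3.17ν²L/(gD³h_f)) = 1.31×10^-5
Q = -0.965·0.07971·ln(1.365×10^-5) = 0.8616 m³/s
Check: V = 3.11 m/s, Re = 1.88×10^6, f = 0.01055, h_f = 8.59 m ≈ 8.60 m ✓

Q ≈ 0.862 m³/s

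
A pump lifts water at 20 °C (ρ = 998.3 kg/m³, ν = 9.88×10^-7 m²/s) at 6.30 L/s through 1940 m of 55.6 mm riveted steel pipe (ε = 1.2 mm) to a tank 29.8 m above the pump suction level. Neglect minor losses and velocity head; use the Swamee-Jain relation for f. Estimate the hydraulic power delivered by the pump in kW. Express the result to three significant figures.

V = 4Q/(πD²) = 2.595 m/s; Re = 1.46×10^5; ε/D = 0.0216; f = 0.05052
h_f = f(L/D)V²/2g = 604.9 m
Total head H = z + h_f = 29.8 + 604.9 = 634.7 m
P_hyd = ρgQH = 998.3·9.81·0.00630·634.7 = 39.16 kW

P_hyd ≈ 39.2 kW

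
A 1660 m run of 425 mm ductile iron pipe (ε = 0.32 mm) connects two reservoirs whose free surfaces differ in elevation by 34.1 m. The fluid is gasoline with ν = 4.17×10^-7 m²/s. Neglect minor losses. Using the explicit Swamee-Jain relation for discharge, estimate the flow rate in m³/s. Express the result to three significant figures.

Q ≈ 0.432 m³/s

Swamee-Jain (Type II): Q = -0.965·√(gD⁵h_f/L)·ln[ε/(3.7D) + √(3.17ν²L/(gD³h_f))]
√(gD⁵h_f/L) = √(9.81·0.425⁵·34.1/1660) = 0.05286
ε/(3.7D) = 2.03×10^-4; √(3.17ν²L/(gD³h_f)) = 5.97×10^-6
Q = -0.965·0.05286·ln(2.095×10^-4) = 0.4321 m³/s
Check: V = 3.05 m/s, Re = 3.10×10^6, f = 0.01852, h_f = 34.2 m ≈ 34.1 m ✓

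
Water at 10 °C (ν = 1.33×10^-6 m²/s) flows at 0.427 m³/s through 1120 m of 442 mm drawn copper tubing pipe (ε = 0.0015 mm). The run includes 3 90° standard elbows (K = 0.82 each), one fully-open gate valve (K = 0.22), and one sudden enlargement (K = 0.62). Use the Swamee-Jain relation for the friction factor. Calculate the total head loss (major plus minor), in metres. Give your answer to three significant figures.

V = 4Q/(πD²) = 2.783 m/s; V²/2g = 0.3947 m
Re = 9.25×10^5, ε/D = 3.39×10^-6 → f = 0.01184 (Swamee-Jain)
Major: h_f = f(L/D)·V²/2g = 0.01184·2534·0.3947 = 11.84 m
Minor: ΣK = 3.30; h_m = ΣK·V²/2g = 1.303 m
Total H_L = 11.84 + 1.303 = 13.15 m

H_L ≈ 13.1 m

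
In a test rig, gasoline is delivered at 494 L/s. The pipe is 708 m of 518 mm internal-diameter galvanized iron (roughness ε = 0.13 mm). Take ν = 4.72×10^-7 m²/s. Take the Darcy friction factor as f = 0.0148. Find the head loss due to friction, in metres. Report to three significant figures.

V = 4Q/(πD²) = 4·0.494/(π·0.518²) = 2.344 m/s
h_f = f(L/D)V²/(2g) = 0.01480·(708/0.518)·2.344²/(2·9.81) = 5.665 m

h_f ≈ 5.67 m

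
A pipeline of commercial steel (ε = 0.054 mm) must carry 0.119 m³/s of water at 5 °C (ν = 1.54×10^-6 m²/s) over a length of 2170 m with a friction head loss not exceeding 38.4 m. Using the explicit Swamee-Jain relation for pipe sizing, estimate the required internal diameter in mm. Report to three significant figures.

Swamee-Jain (Type III): D = 0.66·[ε^1.25·(LQ²/(gh_f))^4.75 + ν·Q^9.4·(L/(gh_f))^5.2]^0.04
LQ²/(gh_f) = 0.08157; L/(gh_f) = 5.760
Term 1 = ε^1.25·(…)^4.75 = 3.13×10^-11; Term 2 = ν·Q^9.4·(…)^5.2 = 2.83×10^-11
D = 0.66·(3.13×10^-11 + 2.83×10^-11)^0.04 = 0.2574 m = 257 mm
Check: V = 2.29 m/s, Re = 3.82×10^5, f = 0.01599, h_f = 35.9 m ≈ 38.4 m ✓

D ≈ 257 mm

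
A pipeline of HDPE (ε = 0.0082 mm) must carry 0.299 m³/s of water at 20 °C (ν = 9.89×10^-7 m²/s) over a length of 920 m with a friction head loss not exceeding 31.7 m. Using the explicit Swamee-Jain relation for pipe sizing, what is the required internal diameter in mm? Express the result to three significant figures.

Swamee-Jain (Type III): D = 0.66·[ε^1.25·(LQ²/(gh_f))^4.75 + ν·Q^9.4·(L/(gh_f))^5.2]^0.04
LQ²/(gh_f) = 0.2645; L/(gh_f) = 2.958
Term 1 = ε^1.25·(…)^4.75 = 7.92×10^-10; Term 2 = ν·Q^9.4·(…)^5.2 = 3.28×10^-9
D = 0.66·(7.92×10^-10 + 3.28×10^-9)^0.04 = 0.3047 m = 305 mm
Check: V = 4.10 m/s, Re = 1.26×10^6, f = 0.01187, h_f = 30.7 m ≈ 31.7 m ✓

D ≈ 305 mm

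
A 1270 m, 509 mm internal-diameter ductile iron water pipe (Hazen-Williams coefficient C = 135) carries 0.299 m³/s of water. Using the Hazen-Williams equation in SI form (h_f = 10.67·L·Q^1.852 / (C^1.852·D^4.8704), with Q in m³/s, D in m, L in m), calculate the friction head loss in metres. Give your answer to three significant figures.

h_f = 10.67·1270·0.299^1.852 / (135^1.852·0.509^4.8704) = 4.405 m

h_f ≈ 4.40 m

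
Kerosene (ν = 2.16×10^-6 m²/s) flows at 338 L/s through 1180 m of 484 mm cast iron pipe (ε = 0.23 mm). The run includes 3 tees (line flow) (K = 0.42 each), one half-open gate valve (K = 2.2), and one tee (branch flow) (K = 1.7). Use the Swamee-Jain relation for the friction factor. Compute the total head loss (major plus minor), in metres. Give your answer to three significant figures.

H_L ≈ 8.36 m

V = 4Q/(πD²) = 1.837 m/s; V²/2g = 0.1720 m
Re = 4.12×10^5, ε/D = 4.75×10^-4 → f = 0.01781 (Swamee-Jain)
Major: h_f = f(L/D)·V²/2g = 0.01781·2438·0.1720 = 7.469 m
Minor: ΣK = 5.16; h_m = ΣK·V²/2g = 0.8876 m
Total H_L = 7.469 + 0.8876 = 8.357 m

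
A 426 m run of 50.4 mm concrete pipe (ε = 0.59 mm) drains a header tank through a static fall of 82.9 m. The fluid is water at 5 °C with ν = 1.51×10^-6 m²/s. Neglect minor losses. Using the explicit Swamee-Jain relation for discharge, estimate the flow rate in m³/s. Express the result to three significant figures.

Q ≈ 0.00434 m³/s

Swamee-Jain (Type II): Q = -0.965·√(gD⁵h_f/L)·ln[ε/(3.7D) + √(3.17ν²L/(gD³h_f))]
√(gD⁵h_f/L) = √(9.81·0.0504⁵·82.9/426) = 7.879×10^-4
ε/(3.7D) = 0.00316; √(3.17ν²L/(gD³h_f)) = 1.72×10^-4
Q = -0.965·7.879×10^-4·ln(0.003336) = 0.004336 m³/s
Check: V = 2.17 m/s, Re = 7.25×10^4, f = 0.04105, h_f = 83.6 m ≈ 82.9 m ✓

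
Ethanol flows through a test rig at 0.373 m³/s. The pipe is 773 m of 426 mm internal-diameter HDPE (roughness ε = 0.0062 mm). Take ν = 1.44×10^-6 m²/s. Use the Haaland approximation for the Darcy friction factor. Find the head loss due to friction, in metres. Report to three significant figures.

h_f ≈ 7.81 m

V = 4Q/(πD²) = 4·0.373/(π·0.426²) = 2.617 m/s
Re = VD/ν = 2.617·0.426/1.44×10^-6 = 7.74×10^5 → turbulent
ε/D = 0.0062/426 = 1.46×10^-5
Haaland: f = 0.01233
h_f = f(L/D)V²/(2g) = 0.01233·(773/0.426)·2.617²/(2·9.81) = 7.808 m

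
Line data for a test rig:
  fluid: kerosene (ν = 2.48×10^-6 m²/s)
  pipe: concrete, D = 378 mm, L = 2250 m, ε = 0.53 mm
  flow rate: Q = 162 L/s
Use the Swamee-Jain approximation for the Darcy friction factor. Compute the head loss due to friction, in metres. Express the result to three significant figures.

V = 4Q/(πD²) = 4·0.162/(π·0.378²) = 1.444 m/s
Re = VD/ν = 1.444·0.378/2.48×10^-6 = 2.20×10^5 → turbulent
ε/D = 0.53/378 = 0.00140
Swamee-Jain: f = 0.02255
h_f = f(L/D)V²/(2g) = 0.02255·(2250/0.378)·1.444²/(2·9.81) = 14.26 m

h_f ≈ 14.3 m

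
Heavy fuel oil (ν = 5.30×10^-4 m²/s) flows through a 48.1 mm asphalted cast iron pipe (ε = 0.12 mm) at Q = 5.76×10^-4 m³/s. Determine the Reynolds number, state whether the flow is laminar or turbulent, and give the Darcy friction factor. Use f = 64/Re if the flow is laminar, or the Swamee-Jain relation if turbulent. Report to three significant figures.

Re ≈ 28.8; laminar; f = 64/Re ≈ 2.22

V = 4Q/(πD²) = 0.3170 m/s
Re = VD/ν = 0.3170·0.0481/5.30×10^-4 = 28.8
Re < 2300 → laminar → f = 64/Re = 2.225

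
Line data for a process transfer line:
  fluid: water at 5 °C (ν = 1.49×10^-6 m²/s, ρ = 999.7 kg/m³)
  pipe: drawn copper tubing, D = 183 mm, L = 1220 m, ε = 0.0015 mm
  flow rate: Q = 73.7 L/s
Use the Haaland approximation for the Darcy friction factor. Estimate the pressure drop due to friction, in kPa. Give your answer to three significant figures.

Δp ≈ 368 kPa

V = 4Q/(πD²) = 4·0.0737/(π·0.183²) = 2.802 m/s
Re = VD/ν = 2.802·0.183/1.49×10^-6 = 3.44×10^5 → turbulent
ε/D = 0.0015/183 = 8.20×10^-6
Haaland: f = 0.01405
h_f = f(L/D)V²/(2g) = 0.01405·(1220/0.183)·2.802²/(2·9.81) = 37.49 m
Δp = ρg·h_f = 999.7·9.81·37.49 = 367.7 kPa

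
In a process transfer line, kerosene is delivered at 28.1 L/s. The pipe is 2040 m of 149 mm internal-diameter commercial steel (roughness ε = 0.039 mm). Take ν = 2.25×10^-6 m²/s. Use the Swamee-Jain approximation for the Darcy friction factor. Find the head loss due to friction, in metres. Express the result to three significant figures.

V = 4Q/(πD²) = 4·0.0281/(π·0.149²) = 1.612 m/s
Re = VD/ν = 1.612·0.149/2.25×10^-6 = 1.07×10^5 → turbulent
ε/D = 0.039/149 = 2.62×10^-4
Swamee-Jain: f = 0.01912
h_f = f(L/D)V²/(2g) = 0.01912·(2040/0.149)·1.612²/(2·9.81) = 34.65 m

h_f ≈ 34.6 m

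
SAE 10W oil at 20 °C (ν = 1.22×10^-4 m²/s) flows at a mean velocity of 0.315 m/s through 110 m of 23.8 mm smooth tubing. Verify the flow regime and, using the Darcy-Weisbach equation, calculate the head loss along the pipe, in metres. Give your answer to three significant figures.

h_f ≈ 24.3 m

Re = VD/ν = 0.315·0.02380/1.22×10^-4 = 61.5 → laminar (Re < 2300)
f = 64/Re = 1.041
h_f = f(L/D)V²/(2g) = 1.041·(110/0.02380)·0.315²/(2·9.81) = 24.34 m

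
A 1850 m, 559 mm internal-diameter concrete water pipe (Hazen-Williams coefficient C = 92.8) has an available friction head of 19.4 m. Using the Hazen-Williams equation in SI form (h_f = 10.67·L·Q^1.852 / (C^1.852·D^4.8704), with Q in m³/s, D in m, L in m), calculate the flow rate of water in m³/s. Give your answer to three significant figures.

Rearranging: Q = [h_f·C^1.852·D^4.8704 / (10.67·L)]^(1/1.852)
Q = [19.4·92.8^1.852·0.559^4.8704 / (10.67·1850)]^0.540 = 0.4779 m³/s

Q ≈ 0.478 m³/s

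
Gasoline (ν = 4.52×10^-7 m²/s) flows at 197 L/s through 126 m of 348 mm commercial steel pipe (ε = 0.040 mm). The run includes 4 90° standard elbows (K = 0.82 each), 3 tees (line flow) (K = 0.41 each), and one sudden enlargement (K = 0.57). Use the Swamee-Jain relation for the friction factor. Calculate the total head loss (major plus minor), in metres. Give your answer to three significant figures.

V = 4Q/(πD²) = 2.071 m/s; V²/2g = 0.2186 m
Re = 1.59×10^6, ε/D = 1.15×10^-4 → f = 0.01329 (Swamee-Jain)
Major: h_f = f(L/D)·V²/2g = 0.01329·362.1·0.2186 = 1.052 m
Minor: ΣK = 5.08; h_m = ΣK·V²/2g = 1.111 m
Total H_L = 1.052 + 1.111 = 2.163 m

H_L ≈ 2.16 m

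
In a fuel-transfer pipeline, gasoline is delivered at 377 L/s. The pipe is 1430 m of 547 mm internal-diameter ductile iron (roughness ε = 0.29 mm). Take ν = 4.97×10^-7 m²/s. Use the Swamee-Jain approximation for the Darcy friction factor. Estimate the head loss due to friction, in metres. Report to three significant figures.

h_f ≈ 5.92 m

V = 4Q/(πD²) = 4·0.377/(π·0.547²) = 1.604 m/s
Re = VD/ν = 1.604·0.547/4.97×10^-7 = 1.77×10^6 → turbulent
ε/D = 0.29/547 = 5.30×10^-4
Swamee-Jain: f = 0.01728
h_f = f(L/D)V²/(2g) = 0.01728·(1430/0.547)·1.604²/(2·9.81) = 5.924 m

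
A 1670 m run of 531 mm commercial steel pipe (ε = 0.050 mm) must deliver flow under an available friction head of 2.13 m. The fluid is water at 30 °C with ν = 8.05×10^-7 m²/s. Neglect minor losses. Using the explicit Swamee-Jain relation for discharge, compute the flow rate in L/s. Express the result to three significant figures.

Swamee-Jain (Type II): Q = -0.965·√(gD⁵h_f/L)·ln[ε/(3.7D) + √(3.17ν²L/(gD³h_f))]
√(gD⁵h_f/L) = √(9.81·0.531⁵·2.13/1670) = 0.02298
ε/(3.7D) = 2.54×10^-5; √(3.17ν²L/(gD³h_f)) = 3.31×10^-5
Q = -0.965·0.02298·ln(5.856×10^-5) = 0.2161 m³/s
Check: V = 0.976 m/s, Re = 6.44×10^5, f = 0.01400, h_f = 2.14 m ≈ 2.13 m ✓

Q ≈ 216 L/s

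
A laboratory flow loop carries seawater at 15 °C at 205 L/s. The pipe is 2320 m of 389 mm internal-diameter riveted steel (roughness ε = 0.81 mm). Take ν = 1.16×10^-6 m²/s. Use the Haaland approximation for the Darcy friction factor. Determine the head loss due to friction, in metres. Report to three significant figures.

V = 4Q/(πD²) = 4·0.205/(π·0.389²) = 1.725 m/s
Re = VD/ν = 1.725·0.389/1.16×10^-6 = 5.78×10^5 → turbulent
ε/D = 0.81/389 = 0.00208
Haaland: f = 0.02399
h_f = f(L/D)V²/(2g) = 0.02399·(2320/0.389)·1.725²/(2·9.81) = 21.70 m

h_f ≈ 21.7 m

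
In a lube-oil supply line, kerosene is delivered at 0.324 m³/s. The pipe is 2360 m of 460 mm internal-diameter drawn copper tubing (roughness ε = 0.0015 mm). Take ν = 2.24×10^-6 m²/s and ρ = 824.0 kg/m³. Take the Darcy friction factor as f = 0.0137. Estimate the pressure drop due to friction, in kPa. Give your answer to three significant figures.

V = 4Q/(πD²) = 4·0.324/(π·0.460²) = 1.950 m/s
h_f = f(L/D)V²/(2g) = 0.01370·(2360/0.460)·1.950²/(2·9.81) = 13.62 m
Δp = ρg·h_f = 824.0·9.81·13.62 = 110.1 kPa

Δp ≈ 110 kPa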